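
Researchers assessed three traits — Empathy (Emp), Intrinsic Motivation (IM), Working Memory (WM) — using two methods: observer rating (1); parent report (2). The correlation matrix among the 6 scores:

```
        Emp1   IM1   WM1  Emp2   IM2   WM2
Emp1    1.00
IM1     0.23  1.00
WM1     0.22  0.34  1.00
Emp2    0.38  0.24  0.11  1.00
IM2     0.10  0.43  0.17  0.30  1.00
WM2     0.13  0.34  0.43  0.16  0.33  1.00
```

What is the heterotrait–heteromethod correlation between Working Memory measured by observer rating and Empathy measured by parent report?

0.11

Different traits and methods: r(WM1, Emp2) = 0.11.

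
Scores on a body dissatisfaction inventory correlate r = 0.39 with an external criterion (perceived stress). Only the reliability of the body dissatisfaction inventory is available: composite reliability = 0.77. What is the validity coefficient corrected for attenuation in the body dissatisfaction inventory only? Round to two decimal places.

Single correction: r_c = r_obs / √r_xx = 0.39 / √0.77 = 0.39 / 0.8775 ≈ 0.44.

0.44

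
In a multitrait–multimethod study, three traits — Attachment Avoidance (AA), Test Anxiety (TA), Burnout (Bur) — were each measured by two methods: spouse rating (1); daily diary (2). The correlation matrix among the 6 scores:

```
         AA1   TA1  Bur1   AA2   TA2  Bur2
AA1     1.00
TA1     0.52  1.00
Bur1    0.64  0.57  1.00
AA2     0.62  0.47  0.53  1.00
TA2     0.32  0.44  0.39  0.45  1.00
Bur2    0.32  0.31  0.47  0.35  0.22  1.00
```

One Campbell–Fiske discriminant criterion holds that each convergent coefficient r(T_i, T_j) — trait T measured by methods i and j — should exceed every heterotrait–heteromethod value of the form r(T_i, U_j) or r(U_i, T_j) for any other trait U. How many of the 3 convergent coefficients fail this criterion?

2

Each convergent coefficient versus the relevant comparison correlations:
AA (methods 1·2): 0.62 vs {0.32, 0.47, 0.32, 0.53} → pass.
TA (methods 1·2): 0.44 vs {0.47, 0.32, 0.31, 0.39} → fail.
Bur (methods 1·2): 0.47 vs {0.53, 0.32, 0.39, 0.31} → fail.
2 of 3 fail.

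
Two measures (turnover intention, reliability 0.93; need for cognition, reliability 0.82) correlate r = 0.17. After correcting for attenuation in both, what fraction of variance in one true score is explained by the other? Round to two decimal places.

0.04

Disattenuated r = 0.17 / √(0.93 × 0.82) = 0.17 / 0.8733 = 0.1947.
Shared true-score variance = 0.1947² = 0.0379 ≈ 0.04.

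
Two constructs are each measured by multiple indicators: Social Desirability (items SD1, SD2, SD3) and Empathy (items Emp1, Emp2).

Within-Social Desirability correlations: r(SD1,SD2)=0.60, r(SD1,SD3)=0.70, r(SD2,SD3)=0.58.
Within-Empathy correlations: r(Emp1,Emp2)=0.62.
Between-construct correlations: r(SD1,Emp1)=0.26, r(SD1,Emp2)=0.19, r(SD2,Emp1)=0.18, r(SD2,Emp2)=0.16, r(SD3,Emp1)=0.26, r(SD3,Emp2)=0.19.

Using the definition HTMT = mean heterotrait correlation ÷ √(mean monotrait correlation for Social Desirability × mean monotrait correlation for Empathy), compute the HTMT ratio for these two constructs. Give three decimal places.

Between-construct mean = 1.24/6 = 0.2067.
Mean within-SD = 1.88/3 = 0.6267; mean within-Emp = 0.62/1 = 0.6200.
Geometric mean = √(0.6267 × 0.6200) = 0.6233.
HTMT = 0.2067 / 0.6233 = 0.332.

0.332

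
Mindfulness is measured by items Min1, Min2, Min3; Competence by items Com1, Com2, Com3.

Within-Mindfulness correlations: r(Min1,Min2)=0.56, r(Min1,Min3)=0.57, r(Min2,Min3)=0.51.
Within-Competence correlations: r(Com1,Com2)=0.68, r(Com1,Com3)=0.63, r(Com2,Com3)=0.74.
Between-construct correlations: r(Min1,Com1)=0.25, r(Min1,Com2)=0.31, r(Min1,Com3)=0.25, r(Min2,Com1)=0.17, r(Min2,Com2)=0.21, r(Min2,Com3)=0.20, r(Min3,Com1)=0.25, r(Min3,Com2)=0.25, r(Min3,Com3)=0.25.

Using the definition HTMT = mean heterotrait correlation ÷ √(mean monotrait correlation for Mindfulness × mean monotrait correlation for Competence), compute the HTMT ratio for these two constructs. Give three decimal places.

0.389

Between-construct mean = 2.14/9 = 0.2378.
Mean within-Min = 1.64/3 = 0.5467; mean within-Com = 2.05/3 = 0.6833.
Geometric mean = √(0.5467 × 0.6833) = 0.6112.
HTMT = 0.2378 / 0.6112 = 0.389.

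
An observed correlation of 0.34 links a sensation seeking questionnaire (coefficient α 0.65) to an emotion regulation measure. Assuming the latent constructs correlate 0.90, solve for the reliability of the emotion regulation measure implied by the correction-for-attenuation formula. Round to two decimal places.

0.22

r_true = r_obs / √(r_xx · r_yy) ⇒ 0.90 = 0.34 / √(0.65 · r_yy).
√(0.65 · r_yy) = 0.34 / 0.90 = 0.3778; 0.65 · r_yy = 0.1427; r_yy = 0.1427 / 0.65 ≈ 0.22.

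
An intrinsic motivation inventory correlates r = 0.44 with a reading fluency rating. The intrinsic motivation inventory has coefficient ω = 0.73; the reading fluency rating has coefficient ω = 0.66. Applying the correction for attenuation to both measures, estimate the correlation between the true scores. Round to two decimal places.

0.63

r_true = r_obs / √(r_xx · r_yy) = 0.44 / √(0.73 × 0.66) = 0.44 / √0.4818 = 0.44 / 0.6941 ≈ 0.63.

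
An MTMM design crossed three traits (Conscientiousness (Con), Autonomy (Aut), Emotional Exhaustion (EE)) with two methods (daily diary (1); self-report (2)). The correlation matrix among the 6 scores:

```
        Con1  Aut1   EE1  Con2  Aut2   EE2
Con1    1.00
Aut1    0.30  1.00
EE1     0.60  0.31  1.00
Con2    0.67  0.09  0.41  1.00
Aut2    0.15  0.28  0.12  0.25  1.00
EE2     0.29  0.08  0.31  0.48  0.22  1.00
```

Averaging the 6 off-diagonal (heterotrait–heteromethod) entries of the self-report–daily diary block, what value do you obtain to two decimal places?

0.19

HTHM values (method 2 × method 1): 0.09, 0.41, 0.15, 0.12, 0.29, 0.08; mean = 1.14/6 = 0.19.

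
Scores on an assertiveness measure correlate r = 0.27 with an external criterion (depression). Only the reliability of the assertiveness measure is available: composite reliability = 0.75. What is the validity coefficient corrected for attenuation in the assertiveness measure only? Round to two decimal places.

Single correction: r_c = r_obs / √r_xx = 0.27 / √0.75 = 0.27 / 0.8660 ≈ 0.31.

0.31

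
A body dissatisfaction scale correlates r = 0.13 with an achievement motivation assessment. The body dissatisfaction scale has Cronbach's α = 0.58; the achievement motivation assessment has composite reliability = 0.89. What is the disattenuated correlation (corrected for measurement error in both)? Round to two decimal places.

r_true = r_obs / √(r_xx · r_yy) = 0.13 / √(0.58 × 0.89) = 0.13 / √0.5162 = 0.13 / 0.7185 ≈ 0.18.

0.18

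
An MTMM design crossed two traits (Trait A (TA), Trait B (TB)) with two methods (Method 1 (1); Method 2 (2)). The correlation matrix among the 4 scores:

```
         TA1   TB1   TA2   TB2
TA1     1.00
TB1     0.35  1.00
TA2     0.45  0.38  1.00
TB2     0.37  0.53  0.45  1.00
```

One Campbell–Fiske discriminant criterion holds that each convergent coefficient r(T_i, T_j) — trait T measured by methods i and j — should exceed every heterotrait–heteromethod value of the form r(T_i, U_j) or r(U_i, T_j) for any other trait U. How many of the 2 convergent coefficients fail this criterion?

Each convergent coefficient versus the relevant comparison correlations:
TA (methods 1·2): 0.45 vs {0.37, 0.38} → pass.
TB (methods 1·2): 0.53 vs {0.38, 0.37} → pass.
0 of 2 fail.

0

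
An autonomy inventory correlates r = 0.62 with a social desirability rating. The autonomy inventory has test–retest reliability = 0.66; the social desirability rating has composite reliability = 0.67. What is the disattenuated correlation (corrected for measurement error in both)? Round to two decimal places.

0.93

r_true = r_obs / √(r_xx · r_yy) = 0.62 / √(0.66 × 0.67) = 0.62 / √0.4422 = 0.62 / 0.6650 ≈ 0.93.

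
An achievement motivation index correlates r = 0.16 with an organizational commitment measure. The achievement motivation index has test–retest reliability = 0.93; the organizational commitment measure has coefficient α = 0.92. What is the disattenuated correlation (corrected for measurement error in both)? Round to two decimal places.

0.17

r_true = r_obs / √(r_xx · r_yy) = 0.16 / √(0.93 × 0.92) = 0.16 / √0.8556 = 0.16 / 0.9250 ≈ 0.17.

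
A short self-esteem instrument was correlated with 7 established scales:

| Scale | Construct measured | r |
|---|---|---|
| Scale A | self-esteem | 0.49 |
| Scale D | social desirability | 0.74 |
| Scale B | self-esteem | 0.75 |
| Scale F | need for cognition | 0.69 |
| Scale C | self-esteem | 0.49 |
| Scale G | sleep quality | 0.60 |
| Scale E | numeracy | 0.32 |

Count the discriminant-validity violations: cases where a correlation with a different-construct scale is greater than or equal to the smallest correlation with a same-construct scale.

Convergent (same construct = self-esteem): Scale A, Scale B, Scale C.
Smallest convergent = 0.49. Discriminant values: 0.74, 0.69, 0.60, 0.32; count ≥ 0.49 → 3.

3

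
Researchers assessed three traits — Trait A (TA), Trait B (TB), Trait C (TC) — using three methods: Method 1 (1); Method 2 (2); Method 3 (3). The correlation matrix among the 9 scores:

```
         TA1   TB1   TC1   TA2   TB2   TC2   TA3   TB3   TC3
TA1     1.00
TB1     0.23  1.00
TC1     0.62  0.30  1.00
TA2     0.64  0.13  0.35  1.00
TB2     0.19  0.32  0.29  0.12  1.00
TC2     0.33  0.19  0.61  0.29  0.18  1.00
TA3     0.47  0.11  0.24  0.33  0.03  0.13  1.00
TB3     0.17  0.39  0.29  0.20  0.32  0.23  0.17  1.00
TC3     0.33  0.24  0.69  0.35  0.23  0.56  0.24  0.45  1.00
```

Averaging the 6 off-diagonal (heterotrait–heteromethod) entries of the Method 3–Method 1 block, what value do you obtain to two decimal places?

0.23

HTHM values (method 3 × method 1): 0.11, 0.24, 0.17, 0.29, 0.33, 0.24; mean = 1.38/6 = 0.23.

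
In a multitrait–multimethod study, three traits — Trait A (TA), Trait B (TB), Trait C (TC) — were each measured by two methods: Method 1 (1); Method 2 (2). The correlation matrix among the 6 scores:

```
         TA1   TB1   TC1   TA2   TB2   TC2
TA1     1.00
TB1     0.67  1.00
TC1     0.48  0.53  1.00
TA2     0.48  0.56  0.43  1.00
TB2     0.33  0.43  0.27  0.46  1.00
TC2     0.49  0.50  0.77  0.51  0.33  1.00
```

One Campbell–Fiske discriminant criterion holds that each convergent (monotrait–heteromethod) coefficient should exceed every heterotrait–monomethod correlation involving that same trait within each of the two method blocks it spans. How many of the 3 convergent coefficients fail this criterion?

2

Checking each validity diagonal entry against its comparison values:
TA (methods 1·2): 0.48 vs {0.67, 0.46, 0.48, 0.51} → fail.
TB (methods 1·2): 0.43 vs {0.67, 0.46, 0.53, 0.33} → fail.
TC (methods 1·2): 0.77 vs {0.48, 0.51, 0.53, 0.33} → pass.
2 of 3 fail.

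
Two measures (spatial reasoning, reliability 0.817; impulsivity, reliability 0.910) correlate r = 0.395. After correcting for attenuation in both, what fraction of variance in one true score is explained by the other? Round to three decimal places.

Disattenuated r = 0.395 / √(0.817 × 0.910) = 0.395 / 0.8622 = 0.4581.
Shared true-score variance = 0.4581² = 0.2099 ≈ 0.210.

0.210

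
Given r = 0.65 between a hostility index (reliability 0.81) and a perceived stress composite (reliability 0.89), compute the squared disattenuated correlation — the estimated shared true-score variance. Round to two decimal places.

Disattenuated r = 0.65 / √(0.81 × 0.89) = 0.65 / 0.8491 = 0.7655.
Shared true-score variance = 0.7655² = 0.5860 ≈ 0.59.

0.59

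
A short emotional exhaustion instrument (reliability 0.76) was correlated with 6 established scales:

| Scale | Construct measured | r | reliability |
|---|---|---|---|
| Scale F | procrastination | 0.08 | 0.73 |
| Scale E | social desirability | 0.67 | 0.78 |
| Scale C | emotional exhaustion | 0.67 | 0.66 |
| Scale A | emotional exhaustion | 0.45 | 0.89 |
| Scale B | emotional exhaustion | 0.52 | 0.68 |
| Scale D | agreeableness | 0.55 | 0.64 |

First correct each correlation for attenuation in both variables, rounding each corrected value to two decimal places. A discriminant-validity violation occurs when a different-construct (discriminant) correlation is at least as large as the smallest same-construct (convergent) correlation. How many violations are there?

2

Disattenuated r (r / √(r_scale · r_new)):
  Scale F (disc): 0.08 / √(0.73·0.76) = 0.11
  Scale E (disc): 0.67 / √(0.78·0.76) = 0.87
  Scale C (conv): 0.67 / √(0.66·0.76) = 0.95
  Scale A (conv): 0.45 / √(0.89·0.76) = 0.55
  Scale B (conv): 0.52 / √(0.68·0.76) = 0.72
  Scale D (disc): 0.55 / √(0.64·0.76) = 0.79
Smallest convergent = 0.55. Discriminant values: 0.11, 0.87, 0.79; count ≥ 0.55 → 2.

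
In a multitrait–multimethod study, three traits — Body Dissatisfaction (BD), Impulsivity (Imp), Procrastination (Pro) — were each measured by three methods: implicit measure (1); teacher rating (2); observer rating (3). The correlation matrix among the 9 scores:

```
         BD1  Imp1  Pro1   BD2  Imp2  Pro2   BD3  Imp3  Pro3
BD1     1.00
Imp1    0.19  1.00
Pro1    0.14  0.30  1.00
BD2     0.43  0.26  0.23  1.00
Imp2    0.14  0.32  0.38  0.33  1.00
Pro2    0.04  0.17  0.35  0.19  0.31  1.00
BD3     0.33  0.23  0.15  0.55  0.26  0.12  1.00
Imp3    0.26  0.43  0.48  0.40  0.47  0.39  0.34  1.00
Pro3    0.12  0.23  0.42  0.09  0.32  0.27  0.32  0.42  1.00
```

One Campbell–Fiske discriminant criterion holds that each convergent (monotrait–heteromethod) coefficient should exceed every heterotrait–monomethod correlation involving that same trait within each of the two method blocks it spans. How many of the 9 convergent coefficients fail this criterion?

4

Checking each validity diagonal entry against its comparison values:
BD (methods 1·2): 0.43 vs {0.19, 0.33, 0.14, 0.19} → pass.
BD (methods 1·3): 0.33 vs {0.19, 0.34, 0.14, 0.32} → fail.
BD (methods 2·3): 0.55 vs {0.33, 0.34, 0.19, 0.32} → pass.
Imp (methods 1·2): 0.32 vs {0.19, 0.33, 0.30, 0.31} → fail.
Imp (methods 1·3): 0.43 vs {0.19, 0.34, 0.30, 0.42} → pass.
Imp (methods 2·3): 0.47 vs {0.33, 0.34, 0.31, 0.42} → pass.
Pro (methods 1·2): 0.35 vs {0.14, 0.19, 0.30, 0.31} → pass.
Pro (methods 1·3): 0.42 vs {0.14, 0.32, 0.30, 0.42} → fail.
Pro (methods 2·3): 0.27 vs {0.19, 0.32, 0.31, 0.42} → fail.
4 of 9 fail.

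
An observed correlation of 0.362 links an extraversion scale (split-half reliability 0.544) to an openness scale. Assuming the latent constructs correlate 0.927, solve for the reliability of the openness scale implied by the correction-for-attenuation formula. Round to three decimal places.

r_true = r_obs / √(r_xx · r_yy) ⇒ 0.927 = 0.362 / √(0.544 · r_yy).
√(0.544 · r_yy) = 0.362 / 0.927 = 0.3905; 0.544 · r_yy = 0.1525; r_yy = 0.1525 / 0.544 ≈ 0.280.

0.280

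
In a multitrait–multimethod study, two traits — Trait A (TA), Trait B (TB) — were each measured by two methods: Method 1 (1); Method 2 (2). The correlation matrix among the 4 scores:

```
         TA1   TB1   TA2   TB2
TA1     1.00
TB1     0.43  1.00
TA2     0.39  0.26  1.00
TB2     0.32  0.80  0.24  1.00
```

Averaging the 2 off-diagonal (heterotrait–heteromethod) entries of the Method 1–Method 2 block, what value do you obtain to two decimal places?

0.29

HTHM values (method 1 × method 2): 0.32, 0.26; mean = 0.58/2 = 0.29.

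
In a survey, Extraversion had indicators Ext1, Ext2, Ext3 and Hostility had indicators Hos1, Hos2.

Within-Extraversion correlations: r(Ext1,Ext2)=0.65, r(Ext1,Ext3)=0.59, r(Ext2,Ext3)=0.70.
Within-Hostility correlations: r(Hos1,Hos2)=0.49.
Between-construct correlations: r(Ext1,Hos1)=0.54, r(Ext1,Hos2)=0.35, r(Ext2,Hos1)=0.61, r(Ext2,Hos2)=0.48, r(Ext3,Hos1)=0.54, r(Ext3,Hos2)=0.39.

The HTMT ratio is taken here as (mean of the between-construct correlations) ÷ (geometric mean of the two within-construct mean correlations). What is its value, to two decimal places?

Mean heterotrait r = 2.91/6 = 0.4850.
Mean within-Ext = 1.94/3 = 0.6467; mean within-Hos = 0.49/1 = 0.4900.
Geometric mean = √(0.6467 × 0.4900) = 0.5629.
HTMT = 0.4850 / 0.5629 = 0.86.

0.86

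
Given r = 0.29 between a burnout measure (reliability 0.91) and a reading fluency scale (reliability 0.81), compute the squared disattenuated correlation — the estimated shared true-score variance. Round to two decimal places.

0.11

Disattenuated r = 0.29 / √(0.91 × 0.81) = 0.29 / 0.8585 = 0.3378.
Shared true-score variance = 0.3378² = 0.1141 ≈ 0.11.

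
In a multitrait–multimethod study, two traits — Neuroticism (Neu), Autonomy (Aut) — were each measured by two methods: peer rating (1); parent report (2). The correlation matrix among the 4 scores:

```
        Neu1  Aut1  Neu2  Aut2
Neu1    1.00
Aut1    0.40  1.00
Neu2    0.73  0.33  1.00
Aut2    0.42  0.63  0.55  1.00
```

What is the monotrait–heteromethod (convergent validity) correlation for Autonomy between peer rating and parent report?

0.63

Same trait (Aut), different methods: r(Aut1, Aut2) = 0.63.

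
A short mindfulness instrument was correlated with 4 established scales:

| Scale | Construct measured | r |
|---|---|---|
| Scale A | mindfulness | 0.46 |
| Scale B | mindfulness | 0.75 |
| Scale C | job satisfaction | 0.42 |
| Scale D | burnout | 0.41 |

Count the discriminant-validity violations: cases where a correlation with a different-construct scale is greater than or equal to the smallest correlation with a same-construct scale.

Convergent (same construct = mindfulness): Scale A, Scale B.
Smallest convergent = 0.46. Discriminant values: 0.42, 0.41; count ≥ 0.46 → 0.

0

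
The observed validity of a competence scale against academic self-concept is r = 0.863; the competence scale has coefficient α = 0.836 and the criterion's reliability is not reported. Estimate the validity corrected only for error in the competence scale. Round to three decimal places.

0.944

Single correction: r_c = r_obs / √r_xx = 0.863 / √0.836 = 0.863 / 0.9143 ≈ 0.944.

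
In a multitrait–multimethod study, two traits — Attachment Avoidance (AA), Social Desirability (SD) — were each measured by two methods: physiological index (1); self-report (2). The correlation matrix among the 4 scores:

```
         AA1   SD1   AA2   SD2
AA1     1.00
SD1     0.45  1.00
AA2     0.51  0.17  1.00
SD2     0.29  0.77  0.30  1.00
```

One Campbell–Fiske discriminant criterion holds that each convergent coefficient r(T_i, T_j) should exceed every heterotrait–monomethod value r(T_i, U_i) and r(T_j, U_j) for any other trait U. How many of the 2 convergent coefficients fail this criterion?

Convergent coefficients and their comparison sets:
AA (methods 1·2): 0.51 vs {0.45, 0.30} → pass.
SD (methods 1·2): 0.77 vs {0.45, 0.30} → pass.
0 of 2 fail.

0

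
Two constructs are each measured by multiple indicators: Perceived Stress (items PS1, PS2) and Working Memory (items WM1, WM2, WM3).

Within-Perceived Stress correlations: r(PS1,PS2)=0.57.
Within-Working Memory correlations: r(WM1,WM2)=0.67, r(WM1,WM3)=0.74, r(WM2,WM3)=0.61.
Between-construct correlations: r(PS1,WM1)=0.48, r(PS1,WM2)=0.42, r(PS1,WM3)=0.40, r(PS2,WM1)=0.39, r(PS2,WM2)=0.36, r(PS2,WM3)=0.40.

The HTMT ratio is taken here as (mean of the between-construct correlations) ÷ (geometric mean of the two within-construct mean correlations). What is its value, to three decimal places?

0.659

Mean heterotrait r = 2.45/6 = 0.4083.
Mean within-PS = 0.57/1 = 0.5700; mean within-WM = 2.02/3 = 0.6733.
Geometric mean = √(0.5700 × 0.6733) = 0.6195.
HTMT = 0.4083 / 0.6195 = 0.659.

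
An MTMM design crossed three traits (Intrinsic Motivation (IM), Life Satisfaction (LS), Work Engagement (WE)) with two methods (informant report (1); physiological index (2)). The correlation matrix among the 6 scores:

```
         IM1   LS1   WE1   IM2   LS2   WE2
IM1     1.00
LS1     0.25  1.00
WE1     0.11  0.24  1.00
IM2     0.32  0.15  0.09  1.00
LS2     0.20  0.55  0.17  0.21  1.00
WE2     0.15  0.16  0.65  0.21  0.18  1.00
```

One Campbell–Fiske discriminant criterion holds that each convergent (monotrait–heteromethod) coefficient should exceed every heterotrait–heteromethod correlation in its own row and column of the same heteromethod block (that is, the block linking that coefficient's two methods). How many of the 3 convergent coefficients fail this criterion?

0

Each convergent coefficient versus the relevant comparison correlations:
IM (methods 1·2): 0.32 vs {0.20, 0.15, 0.15, 0.09} → pass.
LS (methods 1·2): 0.55 vs {0.15, 0.20, 0.16, 0.17} → pass.
WE (methods 1·2): 0.65 vs {0.09, 0.15, 0.17, 0.16} → pass.
0 of 3 fail.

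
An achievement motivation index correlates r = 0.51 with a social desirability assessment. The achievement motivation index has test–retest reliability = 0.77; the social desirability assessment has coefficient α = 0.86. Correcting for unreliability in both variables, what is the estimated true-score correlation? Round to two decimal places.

r_true = r_obs / √(r_xx · r_yy) = 0.51 / √(0.77 × 0.86) = 0.51 / √0.6622 = 0.51 / 0.8138 ≈ 0.63.

0.63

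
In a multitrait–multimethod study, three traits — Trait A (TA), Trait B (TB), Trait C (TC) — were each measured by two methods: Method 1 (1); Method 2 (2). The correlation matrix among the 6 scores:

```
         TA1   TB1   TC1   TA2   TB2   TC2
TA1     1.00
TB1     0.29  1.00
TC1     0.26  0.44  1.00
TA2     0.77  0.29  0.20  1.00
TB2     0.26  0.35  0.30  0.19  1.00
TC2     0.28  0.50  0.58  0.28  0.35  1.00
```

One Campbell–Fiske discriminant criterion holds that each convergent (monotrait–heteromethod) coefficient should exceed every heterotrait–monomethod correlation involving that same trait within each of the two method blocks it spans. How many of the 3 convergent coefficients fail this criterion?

Checking each validity diagonal entry against its comparison values:
TA (methods 1·2): 0.77 vs {0.29, 0.19, 0.26, 0.28} → pass.
TB (methods 1·2): 0.35 vs {0.29, 0.19, 0.44, 0.35} → fail.
TC (methods 1·2): 0.58 vs {0.26, 0.28, 0.44, 0.35} → pass.
1 of 3 fail.

1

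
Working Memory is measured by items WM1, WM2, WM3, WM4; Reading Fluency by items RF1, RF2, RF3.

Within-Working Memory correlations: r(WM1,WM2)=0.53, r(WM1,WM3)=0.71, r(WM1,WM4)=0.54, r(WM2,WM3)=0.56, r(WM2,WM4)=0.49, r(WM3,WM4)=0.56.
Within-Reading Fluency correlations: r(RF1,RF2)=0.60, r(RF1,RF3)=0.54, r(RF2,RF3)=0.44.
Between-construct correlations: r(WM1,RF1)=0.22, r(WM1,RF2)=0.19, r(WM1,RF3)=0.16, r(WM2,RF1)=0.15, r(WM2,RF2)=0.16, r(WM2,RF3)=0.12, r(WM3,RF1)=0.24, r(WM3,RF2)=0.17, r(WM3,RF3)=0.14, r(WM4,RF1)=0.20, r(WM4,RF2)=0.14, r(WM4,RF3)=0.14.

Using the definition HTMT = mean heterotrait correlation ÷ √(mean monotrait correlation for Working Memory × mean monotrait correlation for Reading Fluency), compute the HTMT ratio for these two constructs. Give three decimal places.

Mean between = 2.03/12 = 0.1692.
Mean within-WM = 3.39/6 = 0.5650; mean within-RF = 1.58/3 = 0.5267.
Geometric mean = √(0.5650 × 0.5267) = 0.5455.
HTMT = 0.1692 / 0.5455 = 0.310.

0.310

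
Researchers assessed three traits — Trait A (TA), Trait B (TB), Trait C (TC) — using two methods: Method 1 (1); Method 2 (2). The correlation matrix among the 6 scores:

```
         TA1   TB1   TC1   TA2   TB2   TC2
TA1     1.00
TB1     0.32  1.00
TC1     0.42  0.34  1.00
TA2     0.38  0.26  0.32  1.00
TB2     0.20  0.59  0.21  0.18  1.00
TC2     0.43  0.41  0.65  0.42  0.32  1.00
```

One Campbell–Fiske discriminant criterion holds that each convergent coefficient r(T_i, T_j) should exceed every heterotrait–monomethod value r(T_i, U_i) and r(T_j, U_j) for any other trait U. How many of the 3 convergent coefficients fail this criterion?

1

Convergent coefficients and their comparison sets:
TA (methods 1·2): 0.38 vs {0.32, 0.18, 0.42, 0.42} → fail.
TB (methods 1·2): 0.59 vs {0.32, 0.18, 0.34, 0.32} → pass.
TC (methods 1·2): 0.65 vs {0.42, 0.42, 0.34, 0.32} → pass.
1 of 3 fail.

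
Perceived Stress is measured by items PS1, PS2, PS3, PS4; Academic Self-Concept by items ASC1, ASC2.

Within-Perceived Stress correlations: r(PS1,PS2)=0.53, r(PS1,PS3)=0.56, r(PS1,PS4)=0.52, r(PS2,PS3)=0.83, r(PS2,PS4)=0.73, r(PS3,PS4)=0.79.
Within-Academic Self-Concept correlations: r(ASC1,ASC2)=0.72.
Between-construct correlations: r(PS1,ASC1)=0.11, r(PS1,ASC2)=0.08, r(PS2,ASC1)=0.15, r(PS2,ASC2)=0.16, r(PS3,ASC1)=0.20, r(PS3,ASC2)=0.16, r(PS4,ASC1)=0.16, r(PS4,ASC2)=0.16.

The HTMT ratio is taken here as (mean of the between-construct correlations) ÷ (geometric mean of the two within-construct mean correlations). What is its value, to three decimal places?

Mean between = 1.18/8 = 0.1475.
Mean within-PS = 3.96/6 = 0.6600; mean within-ASC = 0.72/1 = 0.7200.
Geometric mean = √(0.6600 × 0.7200) = 0.6893.
HTMT = 0.1475 / 0.6893 = 0.214.

0.214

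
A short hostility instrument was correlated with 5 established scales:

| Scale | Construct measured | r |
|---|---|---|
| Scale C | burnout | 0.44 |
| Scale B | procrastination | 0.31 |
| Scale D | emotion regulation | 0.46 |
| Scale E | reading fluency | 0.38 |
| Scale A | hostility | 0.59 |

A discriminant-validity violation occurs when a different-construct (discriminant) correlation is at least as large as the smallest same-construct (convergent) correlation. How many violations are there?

0

Convergent (same construct = hostility): Scale A.
Smallest convergent = 0.59. Discriminant values: 0.44, 0.31, 0.46, 0.38; count ≥ 0.59 → 0.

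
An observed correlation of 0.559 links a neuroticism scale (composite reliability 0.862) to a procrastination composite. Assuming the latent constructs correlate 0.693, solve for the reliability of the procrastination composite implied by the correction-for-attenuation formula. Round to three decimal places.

r_true = r_obs / √(r_xx · r_yy) ⇒ 0.693 = 0.559 / √(0.862 · r_yy).
√(0.862 · r_yy) = 0.559 / 0.693 = 0.8066; 0.862 · r_yy = 0.6506; r_yy = 0.6506 / 0.862 ≈ 0.755.

0.755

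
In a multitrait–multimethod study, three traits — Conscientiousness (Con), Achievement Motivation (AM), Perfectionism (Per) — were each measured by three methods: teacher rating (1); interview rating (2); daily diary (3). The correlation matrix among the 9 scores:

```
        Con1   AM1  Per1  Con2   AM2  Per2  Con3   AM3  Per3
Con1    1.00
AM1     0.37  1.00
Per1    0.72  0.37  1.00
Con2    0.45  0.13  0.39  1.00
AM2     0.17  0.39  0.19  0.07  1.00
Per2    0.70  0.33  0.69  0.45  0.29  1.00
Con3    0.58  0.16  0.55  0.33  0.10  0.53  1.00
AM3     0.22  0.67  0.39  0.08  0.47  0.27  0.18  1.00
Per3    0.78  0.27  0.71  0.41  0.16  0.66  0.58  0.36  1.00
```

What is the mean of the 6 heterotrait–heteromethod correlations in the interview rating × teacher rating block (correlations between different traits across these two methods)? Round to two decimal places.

HTHM values (method 2 × method 1): 0.13, 0.39, 0.17, 0.19, 0.70, 0.33; mean = 1.91/6 = 0.32.

0.32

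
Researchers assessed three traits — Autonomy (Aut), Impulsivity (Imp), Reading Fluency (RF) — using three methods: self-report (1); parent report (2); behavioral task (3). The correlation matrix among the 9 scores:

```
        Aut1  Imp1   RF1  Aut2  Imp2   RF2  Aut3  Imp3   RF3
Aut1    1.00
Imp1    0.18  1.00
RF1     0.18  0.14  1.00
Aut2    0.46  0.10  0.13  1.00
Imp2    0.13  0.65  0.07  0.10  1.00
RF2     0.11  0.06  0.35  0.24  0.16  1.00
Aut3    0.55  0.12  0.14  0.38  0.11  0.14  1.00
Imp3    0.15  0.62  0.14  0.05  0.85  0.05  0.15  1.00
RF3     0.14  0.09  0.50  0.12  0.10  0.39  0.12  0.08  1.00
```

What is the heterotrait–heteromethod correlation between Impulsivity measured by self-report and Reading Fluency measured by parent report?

0.06

Different traits and methods: r(Imp1, RF2) = 0.06.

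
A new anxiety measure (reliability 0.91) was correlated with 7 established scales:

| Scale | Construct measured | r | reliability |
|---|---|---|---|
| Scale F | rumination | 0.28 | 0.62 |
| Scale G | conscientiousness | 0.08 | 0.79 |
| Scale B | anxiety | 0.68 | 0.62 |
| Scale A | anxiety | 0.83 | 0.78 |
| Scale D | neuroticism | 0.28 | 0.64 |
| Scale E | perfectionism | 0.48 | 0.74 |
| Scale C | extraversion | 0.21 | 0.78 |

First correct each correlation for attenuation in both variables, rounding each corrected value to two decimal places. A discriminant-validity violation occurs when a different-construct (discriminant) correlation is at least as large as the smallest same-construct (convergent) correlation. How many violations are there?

0

Disattenuated r (r / √(r_scale · r_new)):
  Scale F (disc): 0.28 / √(0.62·0.91) = 0.37
  Scale G (disc): 0.08 / √(0.79·0.91) = 0.09
  Scale B (conv): 0.68 / √(0.62·0.91) = 0.91
  Scale A (conv): 0.83 / √(0.78·0.91) = 0.99
  Scale D (disc): 0.28 / √(0.64·0.91) = 0.37
  Scale E (disc): 0.48 / √(0.74·0.91) = 0.58
  Scale C (disc): 0.21 / √(0.78·0.91) = 0.25
Smallest convergent = 0.91. Discriminant values: 0.37, 0.09, 0.37, 0.58, 0.25; count ≥ 0.91 → 0.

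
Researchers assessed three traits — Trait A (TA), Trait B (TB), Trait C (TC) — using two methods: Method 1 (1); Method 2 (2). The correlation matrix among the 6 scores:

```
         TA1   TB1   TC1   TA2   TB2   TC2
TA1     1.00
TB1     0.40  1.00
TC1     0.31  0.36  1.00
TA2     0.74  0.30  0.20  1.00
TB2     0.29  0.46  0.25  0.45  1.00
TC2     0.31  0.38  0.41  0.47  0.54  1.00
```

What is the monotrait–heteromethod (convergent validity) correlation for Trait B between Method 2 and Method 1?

Same trait (TB), different methods: r(TB2, TB1) = 0.46.

0.46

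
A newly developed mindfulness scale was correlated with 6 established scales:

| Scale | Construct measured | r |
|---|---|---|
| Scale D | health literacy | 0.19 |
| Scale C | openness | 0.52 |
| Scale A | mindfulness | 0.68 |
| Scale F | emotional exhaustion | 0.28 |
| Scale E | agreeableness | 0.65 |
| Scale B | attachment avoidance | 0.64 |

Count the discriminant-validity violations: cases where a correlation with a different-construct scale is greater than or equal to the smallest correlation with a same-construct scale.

Convergent (same construct = mindfulness): Scale A.
Smallest convergent = 0.68. Discriminant values: 0.19, 0.52, 0.28, 0.65, 0.64; count ≥ 0.68 → 0.

0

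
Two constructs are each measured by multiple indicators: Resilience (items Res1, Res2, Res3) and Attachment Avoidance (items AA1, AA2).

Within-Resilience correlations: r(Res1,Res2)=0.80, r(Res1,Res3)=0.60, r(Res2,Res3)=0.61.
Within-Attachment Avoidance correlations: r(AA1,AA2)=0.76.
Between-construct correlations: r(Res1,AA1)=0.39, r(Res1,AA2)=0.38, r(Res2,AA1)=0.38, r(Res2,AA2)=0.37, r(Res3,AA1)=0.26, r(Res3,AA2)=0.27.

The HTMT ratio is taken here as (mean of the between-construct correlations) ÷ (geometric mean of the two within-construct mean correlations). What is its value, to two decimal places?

0.48

Mean heterotrait r = 2.05/6 = 0.3417.
Mean within-Res = 2.01/3 = 0.6700; mean within-AA = 0.76/1 = 0.7600.
Geometric mean = √(0.6700 × 0.7600) = 0.7136.
HTMT = 0.3417 / 0.7136 = 0.48.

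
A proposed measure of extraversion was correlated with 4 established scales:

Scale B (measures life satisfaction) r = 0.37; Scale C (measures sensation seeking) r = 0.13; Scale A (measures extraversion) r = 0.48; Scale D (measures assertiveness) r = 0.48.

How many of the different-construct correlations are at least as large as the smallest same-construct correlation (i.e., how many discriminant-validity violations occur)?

Convergent (same construct = extraversion): Scale A.
Smallest convergent = 0.48. Discriminant values: 0.37, 0.13, 0.48; count ≥ 0.48 → 1.

1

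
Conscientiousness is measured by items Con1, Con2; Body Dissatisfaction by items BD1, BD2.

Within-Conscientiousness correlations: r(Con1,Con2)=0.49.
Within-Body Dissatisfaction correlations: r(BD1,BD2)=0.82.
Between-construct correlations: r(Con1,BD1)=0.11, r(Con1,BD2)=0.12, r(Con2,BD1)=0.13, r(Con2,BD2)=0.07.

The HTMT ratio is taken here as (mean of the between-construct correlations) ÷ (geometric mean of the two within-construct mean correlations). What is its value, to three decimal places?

Mean between = 0.43/4 = 0.1075.
Mean within-Con = 0.49/1 = 0.4900; mean within-BD = 0.82/1 = 0.8200.
Geometric mean = √(0.4900 × 0.8200) = 0.6339.
HTMT = 0.1075 / 0.6339 = 0.170.

0.170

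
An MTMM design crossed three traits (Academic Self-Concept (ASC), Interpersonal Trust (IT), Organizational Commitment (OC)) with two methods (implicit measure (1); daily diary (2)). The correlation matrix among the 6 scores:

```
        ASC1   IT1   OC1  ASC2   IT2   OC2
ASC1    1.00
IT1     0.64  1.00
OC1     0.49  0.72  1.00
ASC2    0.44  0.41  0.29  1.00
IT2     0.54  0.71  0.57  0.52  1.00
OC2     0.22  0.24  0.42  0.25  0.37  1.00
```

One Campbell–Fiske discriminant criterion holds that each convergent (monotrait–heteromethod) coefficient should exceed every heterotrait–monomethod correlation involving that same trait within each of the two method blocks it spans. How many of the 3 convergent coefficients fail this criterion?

Each convergent coefficient versus the relevant comparison correlations:
ASC (methods 1·2): 0.44 vs {0.64, 0.52, 0.49, 0.25} → fail.
IT (methods 1·2): 0.71 vs {0.64, 0.52, 0.72, 0.37} → fail.
OC (methods 1·2): 0.42 vs {0.49, 0.25, 0.72, 0.37} → fail.
3 of 3 fail.

3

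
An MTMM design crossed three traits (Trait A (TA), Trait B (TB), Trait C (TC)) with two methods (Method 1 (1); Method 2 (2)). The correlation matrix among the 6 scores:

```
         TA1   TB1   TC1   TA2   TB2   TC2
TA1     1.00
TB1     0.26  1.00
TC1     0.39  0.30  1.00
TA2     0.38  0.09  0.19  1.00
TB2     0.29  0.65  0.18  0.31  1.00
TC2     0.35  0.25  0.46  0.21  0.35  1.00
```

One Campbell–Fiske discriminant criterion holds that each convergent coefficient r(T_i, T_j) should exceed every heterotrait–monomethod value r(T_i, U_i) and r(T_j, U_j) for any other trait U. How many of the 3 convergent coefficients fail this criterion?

Convergent coefficients and their comparison sets:
TA (methods 1·2): 0.38 vs {0.26, 0.31, 0.39, 0.21} → fail.
TB (methods 1·2): 0.65 vs {0.26, 0.31, 0.30, 0.35} → pass.
TC (methods 1·2): 0.46 vs {0.39, 0.21, 0.30, 0.35} → pass.
1 of 3 fail.

1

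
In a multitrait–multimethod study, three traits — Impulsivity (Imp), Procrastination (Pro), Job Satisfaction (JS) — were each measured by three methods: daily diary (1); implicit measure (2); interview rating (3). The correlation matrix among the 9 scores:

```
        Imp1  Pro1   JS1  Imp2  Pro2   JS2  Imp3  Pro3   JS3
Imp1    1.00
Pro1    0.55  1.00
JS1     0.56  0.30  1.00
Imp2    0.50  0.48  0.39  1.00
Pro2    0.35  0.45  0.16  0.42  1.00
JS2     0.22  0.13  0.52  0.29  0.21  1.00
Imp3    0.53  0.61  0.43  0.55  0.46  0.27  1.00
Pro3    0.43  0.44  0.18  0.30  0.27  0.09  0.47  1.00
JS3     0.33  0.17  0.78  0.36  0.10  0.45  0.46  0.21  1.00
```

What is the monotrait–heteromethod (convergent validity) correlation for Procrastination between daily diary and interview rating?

Same trait (Pro), different methods: r(Pro1, Pro3) = 0.44.

0.44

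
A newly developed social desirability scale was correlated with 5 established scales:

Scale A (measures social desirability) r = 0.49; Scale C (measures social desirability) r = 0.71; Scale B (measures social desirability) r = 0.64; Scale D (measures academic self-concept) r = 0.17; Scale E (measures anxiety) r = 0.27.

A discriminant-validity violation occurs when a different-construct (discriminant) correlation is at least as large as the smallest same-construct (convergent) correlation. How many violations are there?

0

Convergent (same construct = social desirability): Scale A, Scale C, Scale B.
Smallest convergent = 0.49. Discriminant values: 0.17, 0.27; count ≥ 0.49 → 0.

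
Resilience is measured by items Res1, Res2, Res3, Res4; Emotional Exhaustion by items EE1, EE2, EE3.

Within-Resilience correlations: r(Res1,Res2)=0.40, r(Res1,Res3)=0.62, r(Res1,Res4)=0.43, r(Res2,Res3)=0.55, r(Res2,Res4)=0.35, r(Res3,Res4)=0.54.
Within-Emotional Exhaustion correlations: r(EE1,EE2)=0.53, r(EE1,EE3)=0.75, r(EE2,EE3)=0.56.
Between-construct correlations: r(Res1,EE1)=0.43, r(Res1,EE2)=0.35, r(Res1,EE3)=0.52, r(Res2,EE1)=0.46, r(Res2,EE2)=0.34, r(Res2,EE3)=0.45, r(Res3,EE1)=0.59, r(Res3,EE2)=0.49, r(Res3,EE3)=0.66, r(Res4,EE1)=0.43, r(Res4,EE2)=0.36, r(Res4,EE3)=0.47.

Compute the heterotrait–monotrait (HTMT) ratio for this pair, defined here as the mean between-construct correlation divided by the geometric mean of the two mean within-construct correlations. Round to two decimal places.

0.85

Mean heterotrait r = 5.55/12 = 0.4625.
Mean within-Res = 2.89/6 = 0.4817; mean within-EE = 1.84/3 = 0.6133.
Geometric mean = √(0.4817 × 0.6133) = 0.5435.
HTMT = 0.4625 / 0.5435 = 0.85.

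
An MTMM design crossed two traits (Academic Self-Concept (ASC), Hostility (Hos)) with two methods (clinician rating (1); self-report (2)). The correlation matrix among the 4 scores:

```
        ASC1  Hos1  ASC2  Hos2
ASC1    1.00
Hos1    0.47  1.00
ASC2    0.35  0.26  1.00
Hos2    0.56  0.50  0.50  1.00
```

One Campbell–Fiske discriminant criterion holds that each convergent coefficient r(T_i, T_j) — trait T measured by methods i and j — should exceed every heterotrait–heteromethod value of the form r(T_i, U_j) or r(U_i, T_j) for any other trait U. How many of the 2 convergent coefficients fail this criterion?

2

Convergent coefficients and their comparison sets:
ASC (methods 1·2): 0.35 vs {0.56, 0.26} → fail.
Hos (methods 1·2): 0.50 vs {0.26, 0.56} → fail.
2 of 2 fail.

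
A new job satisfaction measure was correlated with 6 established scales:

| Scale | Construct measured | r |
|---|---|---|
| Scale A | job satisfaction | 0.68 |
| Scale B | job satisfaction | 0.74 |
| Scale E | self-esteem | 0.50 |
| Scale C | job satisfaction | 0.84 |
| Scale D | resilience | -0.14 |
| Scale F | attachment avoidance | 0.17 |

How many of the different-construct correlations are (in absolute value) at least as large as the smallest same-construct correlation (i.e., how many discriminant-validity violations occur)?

0

Convergent (same construct = job satisfaction): Scale A, Scale B, Scale C.
Smallest convergent = 0.68. Discriminant |r|: 0.50, 0.14, 0.17; count ≥ 0.68 → 0.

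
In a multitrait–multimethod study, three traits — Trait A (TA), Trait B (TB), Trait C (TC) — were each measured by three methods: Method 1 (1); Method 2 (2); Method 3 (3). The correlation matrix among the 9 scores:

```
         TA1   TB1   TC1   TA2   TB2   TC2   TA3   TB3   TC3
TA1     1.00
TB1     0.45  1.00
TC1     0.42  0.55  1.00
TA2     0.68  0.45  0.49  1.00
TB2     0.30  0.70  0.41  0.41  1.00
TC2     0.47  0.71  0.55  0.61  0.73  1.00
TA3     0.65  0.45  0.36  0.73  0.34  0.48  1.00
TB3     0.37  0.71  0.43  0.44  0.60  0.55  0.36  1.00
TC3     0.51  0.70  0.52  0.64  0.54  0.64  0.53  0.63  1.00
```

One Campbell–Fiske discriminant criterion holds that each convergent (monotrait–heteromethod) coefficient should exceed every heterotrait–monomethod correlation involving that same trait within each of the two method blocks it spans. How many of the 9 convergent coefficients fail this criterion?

Convergent coefficients and their comparison sets:
TA (methods 1·2): 0.68 vs {0.45, 0.41, 0.42, 0.61} → pass.
TA (methods 1·3): 0.65 vs {0.45, 0.36, 0.42, 0.53} → pass.
TA (methods 2·3): 0.73 vs {0.41, 0.36, 0.61, 0.53} → pass.
TB (methods 1·2): 0.70 vs {0.45, 0.41, 0.55, 0.73} → fail.
TB (methods 1·3): 0.71 vs {0.45, 0.36, 0.55, 0.63} → pass.
TB (methods 2·3): 0.60 vs {0.41, 0.36, 0.73, 0.63} → fail.
TC (methods 1·2): 0.55 vs {0.42, 0.61, 0.55, 0.73} → fail.
TC (methods 1·3): 0.52 vs {0.42, 0.53, 0.55, 0.63} → fail.
TC (methods 2·3): 0.64 vs {0.61, 0.53, 0.73, 0.63} → fail.
5 of 9 fail.

5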